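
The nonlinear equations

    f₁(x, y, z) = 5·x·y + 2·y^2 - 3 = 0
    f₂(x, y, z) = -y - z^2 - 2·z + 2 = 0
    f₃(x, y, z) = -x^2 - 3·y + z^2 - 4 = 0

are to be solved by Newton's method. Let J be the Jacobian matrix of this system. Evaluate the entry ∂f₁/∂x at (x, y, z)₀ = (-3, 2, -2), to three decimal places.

10.000

∂f₁/∂x = 5·y.
At (-3, 2, -2) this is 10.000.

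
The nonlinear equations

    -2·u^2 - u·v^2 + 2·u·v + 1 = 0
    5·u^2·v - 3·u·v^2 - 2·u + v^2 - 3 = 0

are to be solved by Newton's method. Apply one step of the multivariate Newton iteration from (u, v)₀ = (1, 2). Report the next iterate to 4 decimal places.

(1.1250, 1.2500)

At (1, 2): F = (-1.0000, -3.0000).
Jacobian J = [[-4·u - v^2 + 2·v, -2·u·v + 2·u], [10·u·v - 3·v^2 - 2, 5·u^2 - 6·u·v + 2·v]].
At the point, J = [[-4.0000, -2.0000], [6.0000, -3.0000]] (det J = 24.0000).
Solving J·Δ = −F gives Δ = (0.1250, -0.7500).
Then the next iterate is (u, v)₁ = (1.1250, 1.2500).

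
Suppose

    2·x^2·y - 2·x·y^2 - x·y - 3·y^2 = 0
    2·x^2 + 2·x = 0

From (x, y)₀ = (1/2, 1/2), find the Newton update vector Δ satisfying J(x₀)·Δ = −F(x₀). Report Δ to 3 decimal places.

At (1/2, 1/2): F = (-1.000, 1.500).
Jacobian J = [[4·x·y - 2·y^2 - y, 2·x^2 - 4·x·y - x - 6·y], [4·x + 2, 0]].
At the point, J = [[0.000, -4.000], [4.000, 0.000]] (det J = 16.000).
Solving J·Δ = −F gives Δ = (-0.375, -0.250).

(-0.375, -0.250)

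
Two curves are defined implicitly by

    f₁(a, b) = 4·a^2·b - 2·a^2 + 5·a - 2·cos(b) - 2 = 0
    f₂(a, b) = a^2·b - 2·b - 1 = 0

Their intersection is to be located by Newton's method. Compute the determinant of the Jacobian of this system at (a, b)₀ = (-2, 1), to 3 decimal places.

64.732

J = [[8·a·b - 4·a + 5, 4·a^2 + 2·sin(b)], [2·a·b, a^2 - 2]].
At the point, J = [[-3.000, 17.68294], [-4.000, 2.000]].
det J = 64.732.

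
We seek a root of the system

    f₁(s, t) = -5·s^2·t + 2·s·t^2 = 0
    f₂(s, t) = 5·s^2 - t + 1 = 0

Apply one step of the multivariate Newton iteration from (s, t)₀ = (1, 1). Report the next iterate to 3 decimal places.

At (1, 1): F = (-3.000, 5.000).
Jacobian J = [[-10·s·t + 2·t^2, -5·s^2 + 4·s·t], [10·s, -1]].
At the point, J = [[-8.000, -1.000], [10.000, -1.000]] (det J = 18.000).
Solving J·Δ = −F gives Δ = (-0.444, 0.556).
Then the next iterate is (s, t)₁ = (0.556, 1.556).

(0.556, 1.556)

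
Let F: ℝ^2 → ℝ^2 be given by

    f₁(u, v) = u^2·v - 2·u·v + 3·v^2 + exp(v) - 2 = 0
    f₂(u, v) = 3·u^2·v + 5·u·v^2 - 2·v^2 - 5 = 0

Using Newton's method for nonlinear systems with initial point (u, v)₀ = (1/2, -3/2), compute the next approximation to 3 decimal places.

(1.326, -0.730)

At (1/2, -3/2): F = (6.09813, -5.000).
Jacobian J = [[2·u·v - 2·v, u^2 - 2·u + 6·v + exp(v)], [6·u·v + 5·v^2, 3·u^2 + 10·u·v - 4·v]].
At the point, J = [[1.500, -9.52687], [6.750, -0.750]] (det J = 63.18137).
Solving J·Δ = −F gives Δ = (0.826, 0.770).
Then the next iterate is (u, v)₁ = (1.326, -0.730).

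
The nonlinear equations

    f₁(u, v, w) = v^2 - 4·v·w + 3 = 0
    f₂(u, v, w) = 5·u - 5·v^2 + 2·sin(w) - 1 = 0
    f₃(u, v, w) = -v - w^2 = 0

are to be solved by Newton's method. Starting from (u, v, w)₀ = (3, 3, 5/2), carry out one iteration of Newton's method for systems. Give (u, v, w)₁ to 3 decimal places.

(23.950, 5.625, 0.125)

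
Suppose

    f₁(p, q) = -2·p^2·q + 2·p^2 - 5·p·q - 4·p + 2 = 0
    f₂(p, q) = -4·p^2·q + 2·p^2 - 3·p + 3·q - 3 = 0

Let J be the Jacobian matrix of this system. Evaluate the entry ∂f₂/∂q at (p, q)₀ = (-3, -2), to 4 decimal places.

-33.0000

∂f₂/∂q = -4·p^2 + 3.
At (-3, -2) this is -33.0000.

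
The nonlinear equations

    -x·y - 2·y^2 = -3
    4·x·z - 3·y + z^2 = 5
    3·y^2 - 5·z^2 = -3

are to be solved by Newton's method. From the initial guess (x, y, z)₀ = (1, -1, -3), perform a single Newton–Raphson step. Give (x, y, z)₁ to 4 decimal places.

(0.5092, -1.5031, -1.8006)

At (1, -1, -3): F = (2.0000, -5.0000, -39.0000).
Jacobian J = [[-y, -x - 4·y, 0], [4·z, -3, 4·x + 2·z], [0, 6·y, -10·z]].
At the point, J = [[1.0000, 3.0000, 0.0000], [-12.0000, -3.0000, -2.0000], [0.0000, -6.0000, 30.0000]] (det J = 978.0000).
Solving J·Δ = −F gives Δ = (-0.4908, -0.5031, 1.1994).
Then the next iterate is (x, y, z)₁ = (0.5092, -1.5031, -1.8006).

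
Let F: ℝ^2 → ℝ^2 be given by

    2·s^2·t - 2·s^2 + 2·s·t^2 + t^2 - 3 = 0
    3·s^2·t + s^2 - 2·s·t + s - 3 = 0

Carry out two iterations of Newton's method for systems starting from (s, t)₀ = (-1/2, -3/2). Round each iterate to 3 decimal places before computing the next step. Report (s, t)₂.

(-1.475, 7.280)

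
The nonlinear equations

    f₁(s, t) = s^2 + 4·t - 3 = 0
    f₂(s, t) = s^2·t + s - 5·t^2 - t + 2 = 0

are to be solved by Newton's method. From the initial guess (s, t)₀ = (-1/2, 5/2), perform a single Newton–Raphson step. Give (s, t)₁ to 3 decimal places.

(1.396, 1.161)

At (-1/2, 5/2): F = (7.250, -31.625).
Jacobian J = [[2·s, 4], [2·s·t + 1, s^2 - 10·t - 1]].
At the point, J = [[-1.000, 4.000], [-1.500, -25.750]] (det J = 31.750).
Solving J·Δ = −F gives Δ = (1.896, -1.339).
Then the next iterate is (s, t)₁ = (1.396, 1.161).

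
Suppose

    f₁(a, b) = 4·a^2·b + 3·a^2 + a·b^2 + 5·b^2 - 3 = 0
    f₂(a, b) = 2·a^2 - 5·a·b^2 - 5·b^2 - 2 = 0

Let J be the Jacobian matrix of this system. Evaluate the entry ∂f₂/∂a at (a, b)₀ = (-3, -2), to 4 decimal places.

-32.0000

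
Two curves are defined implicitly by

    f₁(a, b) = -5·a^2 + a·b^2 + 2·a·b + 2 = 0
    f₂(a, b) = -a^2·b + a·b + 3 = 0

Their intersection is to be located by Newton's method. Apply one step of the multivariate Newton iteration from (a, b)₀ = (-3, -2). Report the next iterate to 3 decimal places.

At (-3, -2): F = (-43.000, 27.000).
Jacobian J = [[-10·a + b^2 + 2·b, 2·a·b + 2·a], [-2·a·b + b, -a^2 + a]].
At the point, J = [[30.000, 6.000], [-14.000, -12.000]] (det J = -276.000).
Solving J·Δ = −F gives Δ = (1.283, 0.754).
Then the next iterate is (a, b)₁ = (-1.717, -1.246).

(-1.717, -1.246)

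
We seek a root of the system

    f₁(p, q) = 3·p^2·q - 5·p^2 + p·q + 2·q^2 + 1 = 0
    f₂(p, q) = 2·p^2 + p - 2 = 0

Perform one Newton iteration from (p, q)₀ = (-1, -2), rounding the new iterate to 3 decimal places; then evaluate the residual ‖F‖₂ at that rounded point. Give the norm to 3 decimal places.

0.989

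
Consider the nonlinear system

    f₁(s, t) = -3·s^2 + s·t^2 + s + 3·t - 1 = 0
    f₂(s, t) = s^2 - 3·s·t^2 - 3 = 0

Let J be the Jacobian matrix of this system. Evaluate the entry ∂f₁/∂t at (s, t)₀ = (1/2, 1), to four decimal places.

4.0000

∂f₁/∂t = 2·s·t + 3.
At (1/2, 1) this is 4.0000.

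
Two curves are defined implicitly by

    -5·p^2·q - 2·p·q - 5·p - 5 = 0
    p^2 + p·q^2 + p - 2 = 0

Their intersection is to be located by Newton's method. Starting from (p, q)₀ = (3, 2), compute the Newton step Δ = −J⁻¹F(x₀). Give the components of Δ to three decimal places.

(-1.281, -0.659)

At (3, 2): F = (-122.000, 22.000).
Jacobian J = [[-10·p·q - 2·q - 5, -5·p^2 - 2·p], [2·p + q^2 + 1, 2·p·q]].
At the point, J = [[-69.000, -51.000], [11.000, 12.000]] (det J = -267.000).
Solving J·Δ = −F gives Δ = (-1.281, -0.659).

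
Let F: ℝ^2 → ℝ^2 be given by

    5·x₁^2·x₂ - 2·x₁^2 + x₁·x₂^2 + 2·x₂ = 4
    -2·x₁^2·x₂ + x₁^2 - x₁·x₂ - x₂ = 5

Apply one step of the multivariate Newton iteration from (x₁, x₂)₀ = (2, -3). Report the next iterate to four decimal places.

At (2, -3): F = (-60.0000, 32.0000).
Jacobian J = [[10·x₁·x₂ - 4·x₁ + x₂^2, 5·x₁^2 + 2·x₁·x₂ + 2], [-4·x₁·x₂ + 2·x₁ - x₂, -2·x₁^2 - x₁ - 1]].
At the point, J = [[-59.0000, 10.0000], [31.0000, -11.0000]] (det J = 339.0000).
Solving J·Δ = −F gives Δ = (-1.0029, 0.0826).
Then the next iterate is (x₁, x₂)₁ = (0.9971, -2.9174).

(0.9971, -2.9174)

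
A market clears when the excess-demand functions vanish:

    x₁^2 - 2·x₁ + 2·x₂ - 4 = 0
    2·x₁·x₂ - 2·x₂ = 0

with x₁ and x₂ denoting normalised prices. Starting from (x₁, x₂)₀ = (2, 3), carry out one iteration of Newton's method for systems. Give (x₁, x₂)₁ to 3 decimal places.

(1.000, 3.000)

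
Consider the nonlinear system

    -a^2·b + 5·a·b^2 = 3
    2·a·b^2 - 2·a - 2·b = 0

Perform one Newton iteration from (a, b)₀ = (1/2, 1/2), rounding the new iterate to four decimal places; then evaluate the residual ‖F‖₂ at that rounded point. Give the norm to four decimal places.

73.8383

At (1/2, 1/2): F = (-2.5000, -1.7500).
Jacobian J = [[-2·a·b + 5·b^2, -a^2 + 10·a·b], [2·b^2 - 2, 4·a·b - 2]].
At the point, J = [[0.7500, 2.2500], [-1.5000, -1.0000]] (det J = 2.6250).
Solving J·Δ = −F gives Δ = (-2.4524, 1.9286).
Then the next iterate is (a, b)₁ = (-1.9524, 2.4286).
Re-evaluating at (-1.9524, 2.4286): F = (-69.834729, -23.983293), so ‖F‖₂ = 73.8383.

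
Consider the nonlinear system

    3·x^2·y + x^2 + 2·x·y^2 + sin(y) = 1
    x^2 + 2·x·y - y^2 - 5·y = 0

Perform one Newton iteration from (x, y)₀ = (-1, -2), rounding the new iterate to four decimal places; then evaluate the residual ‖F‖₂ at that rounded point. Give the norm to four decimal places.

717.9011

At (-1, -2): F = (-14.909297, 11.0000).
Jacobian J = [[6·x·y + 2·x + 2·y^2, 3·x^2 + 4·x·y + cos(y)], [2·x + 2·y, 2·x - 2·y - 5]].
At the point, J = [[18.0000, 10.583853], [-6.0000, -3.0000]] (det J = 9.503119).
Solving J·Δ = −F gives Δ = (7.5443, -11.4220).
Then the next iterate is (x, y)₁ = (6.5443, -13.4220).
Re-evaluating at (6.5443, -13.4220): F = (674.478557, -245.887411), so ‖F‖₂ = 717.9011.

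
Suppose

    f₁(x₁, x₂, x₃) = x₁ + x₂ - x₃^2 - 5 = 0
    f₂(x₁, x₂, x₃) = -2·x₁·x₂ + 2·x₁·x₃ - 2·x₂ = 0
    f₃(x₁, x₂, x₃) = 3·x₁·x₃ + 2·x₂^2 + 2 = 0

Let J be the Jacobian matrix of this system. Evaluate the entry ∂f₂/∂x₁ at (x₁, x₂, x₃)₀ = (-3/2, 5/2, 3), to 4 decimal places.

∂f₂/∂x₁ = -2·x₂ + 2·x₃.
At (-3/2, 5/2, 3) this is 1.0000.

1.0000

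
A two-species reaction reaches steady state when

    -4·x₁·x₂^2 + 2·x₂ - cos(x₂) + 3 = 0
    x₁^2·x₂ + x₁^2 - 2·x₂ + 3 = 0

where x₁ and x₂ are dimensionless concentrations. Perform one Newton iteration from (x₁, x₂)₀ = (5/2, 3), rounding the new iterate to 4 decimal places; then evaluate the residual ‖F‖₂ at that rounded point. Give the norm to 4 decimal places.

23.2334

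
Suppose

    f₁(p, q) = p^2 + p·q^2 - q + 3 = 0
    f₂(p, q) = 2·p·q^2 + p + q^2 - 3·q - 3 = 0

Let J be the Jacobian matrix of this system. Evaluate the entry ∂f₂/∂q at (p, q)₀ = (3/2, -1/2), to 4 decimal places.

∂f₂/∂q = 4·p·q + 2·q - 3.
At (3/2, -1/2) this is -7.0000.

-7.0000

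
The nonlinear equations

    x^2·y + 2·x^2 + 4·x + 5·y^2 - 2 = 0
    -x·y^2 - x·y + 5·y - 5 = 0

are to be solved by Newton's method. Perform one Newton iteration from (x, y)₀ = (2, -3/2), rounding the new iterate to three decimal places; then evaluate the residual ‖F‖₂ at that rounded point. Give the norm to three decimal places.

10.575

At (2, -3/2): F = (19.250, -14.000).
Jacobian J = [[2·x·y + 4·x + 4, x^2 + 10·y], [-y^2 - y, -2·x·y - x + 5]].
At the point, J = [[6.000, -11.000], [-0.750, 9.000]] (det J = 45.750).
Solving J·Δ = −F gives Δ = (-0.421, 1.520).
Then the next iterate is (x, y)₁ = (1.579, 0.020).
Re-evaluating at (1.579, 0.020): F = (9.35435, -4.93221), so ‖F‖₂ = 10.575.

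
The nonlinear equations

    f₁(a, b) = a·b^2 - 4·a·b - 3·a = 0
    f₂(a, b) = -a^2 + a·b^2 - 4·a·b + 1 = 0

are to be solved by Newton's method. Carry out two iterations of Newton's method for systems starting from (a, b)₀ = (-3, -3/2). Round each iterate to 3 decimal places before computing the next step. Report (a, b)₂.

(-0.428, -1.020)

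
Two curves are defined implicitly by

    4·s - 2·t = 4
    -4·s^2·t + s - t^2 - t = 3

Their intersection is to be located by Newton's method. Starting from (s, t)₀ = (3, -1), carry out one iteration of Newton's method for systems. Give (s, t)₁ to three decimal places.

(-0.089, -2.178)

At (3, -1): F = (10.000, 36.000).
Jacobian J = [[4, -2], [-8·s·t + 1, -4·s^2 - 2·t - 1]].
At the point, J = [[4.000, -2.000], [25.000, -35.000]] (det J = -90.000).
Solving J·Δ = −F gives Δ = (-3.089, -1.178).
Then the next iterate is (s, t)₁ = (-0.089, -2.178).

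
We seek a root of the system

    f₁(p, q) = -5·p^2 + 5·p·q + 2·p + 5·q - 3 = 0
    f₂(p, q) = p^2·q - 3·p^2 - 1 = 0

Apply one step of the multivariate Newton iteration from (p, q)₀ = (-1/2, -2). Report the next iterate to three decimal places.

(-0.269, 2.377)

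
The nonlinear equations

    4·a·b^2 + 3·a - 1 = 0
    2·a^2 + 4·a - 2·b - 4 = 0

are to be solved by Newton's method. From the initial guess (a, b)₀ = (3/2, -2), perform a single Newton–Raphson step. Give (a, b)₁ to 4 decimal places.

(0.5248, -1.6262)

At (3/2, -2): F = (27.5000, 10.5000).
Jacobian J = [[4·b^2 + 3, 8·a·b], [4·a + 4, -2]].
At the point, J = [[19.0000, -24.0000], [10.0000, -2.0000]] (det J = 202.0000).
Solving J·Δ = −F gives Δ = (-0.9752, 0.3738).
Then the next iterate is (a, b)₁ = (0.5248, -1.6262).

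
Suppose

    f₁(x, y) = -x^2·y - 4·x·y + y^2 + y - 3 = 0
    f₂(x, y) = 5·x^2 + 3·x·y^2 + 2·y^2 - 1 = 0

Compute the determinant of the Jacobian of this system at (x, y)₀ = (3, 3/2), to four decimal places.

129.7500

J = [[-2·x·y - 4·y, -x^2 - 4·x + 2·y + 1], [10·x + 3·y^2, 6·x·y + 4·y]].
At the point, J = [[-15.0000, -17.0000], [36.7500, 33.0000]].
det J = 129.7500.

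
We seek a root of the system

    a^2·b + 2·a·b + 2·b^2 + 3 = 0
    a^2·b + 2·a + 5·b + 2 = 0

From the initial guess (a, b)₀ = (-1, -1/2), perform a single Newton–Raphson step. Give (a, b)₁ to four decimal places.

(-2.6667, 0.8333)

At (-1, -1/2): F = (4.0000, -3.0000).
Jacobian J = [[2·a·b + 2·b, a^2 + 2·a + 4·b], [2·a·b + 2, a^2 + 5]].
At the point, J = [[0.0000, -3.0000], [3.0000, 6.0000]] (det J = 9.0000).
Solving J·Δ = −F gives Δ = (-1.6667, 1.3333).
Then the next iterate is (a, b)₁ = (-2.6667, 0.8333).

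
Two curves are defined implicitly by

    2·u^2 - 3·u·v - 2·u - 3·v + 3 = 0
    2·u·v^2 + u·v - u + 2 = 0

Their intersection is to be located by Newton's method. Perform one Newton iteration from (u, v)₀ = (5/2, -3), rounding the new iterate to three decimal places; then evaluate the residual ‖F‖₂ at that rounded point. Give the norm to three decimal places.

At (5/2, -3): F = (42.000, 37.000).
Jacobian J = [[4·u - 3·v - 2, -3·u - 3], [2·v^2 + v - 1, 4·u·v + u]].
At the point, J = [[17.000, -10.500], [14.000, -27.500]] (det J = -320.500).
Solving J·Δ = −F gives Δ = (-2.392, 0.128).
Then the next iterate is (u, v)₁ = (0.108, -2.872).
Re-evaluating at (0.108, -2.872): F = (12.35386, 3.36347), so ‖F‖₂ = 12.804.

12.804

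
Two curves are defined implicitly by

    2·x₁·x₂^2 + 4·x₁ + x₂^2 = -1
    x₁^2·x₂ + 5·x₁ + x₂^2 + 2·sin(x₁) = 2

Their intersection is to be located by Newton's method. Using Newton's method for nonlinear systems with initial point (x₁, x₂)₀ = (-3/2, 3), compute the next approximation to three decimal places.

(-0.474, 2.964)

At (-3/2, 3): F = (-23.000, 4.25501).
Jacobian J = [[2·x₂^2 + 4, 4·x₁·x₂ + 2·x₂], [2·x₁·x₂ + 2·cos(x₁) + 5, x₁^2 + 2·x₂]].
At the point, J = [[22.000, -12.000], [-3.85853, 8.250]] (det J = 135.19769).
Solving J·Δ = −F gives Δ = (1.026, -0.036).
Then the next iterate is (x₁, x₂)₁ = (-0.474, 2.964).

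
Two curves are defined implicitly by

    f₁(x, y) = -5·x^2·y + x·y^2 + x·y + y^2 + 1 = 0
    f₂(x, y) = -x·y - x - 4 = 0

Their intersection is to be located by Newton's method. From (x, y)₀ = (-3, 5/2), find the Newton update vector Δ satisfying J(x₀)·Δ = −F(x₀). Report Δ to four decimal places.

(0.3627, -1.7435)

At (-3, 5/2): F = (-131.5000, 6.5000).
Jacobian J = [[-10·x·y + y^2 + y, -5·x^2 + 2·x·y + x + 2·y], [-y - 1, -x]].
At the point, J = [[83.7500, -58.0000], [-3.5000, 3.0000]] (det J = 48.2500).
Solving J·Δ = −F gives Δ = (0.3627, -1.7435).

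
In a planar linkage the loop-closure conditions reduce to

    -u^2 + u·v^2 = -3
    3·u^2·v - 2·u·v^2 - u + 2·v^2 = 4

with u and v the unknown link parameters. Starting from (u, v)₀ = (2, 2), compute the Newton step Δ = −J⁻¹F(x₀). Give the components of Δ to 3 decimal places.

At (2, 2): F = (7.000, 10.000).
Jacobian J = [[-2·u + v^2, 2·u·v], [6·u·v - 2·v^2 - 1, 3·u^2 - 4·u·v + 4·v]].
At the point, J = [[0.000, 8.000], [15.000, 4.000]] (det J = -120.000).
Solving J·Δ = −F gives Δ = (-0.433, -0.875).

(-0.433, -0.875)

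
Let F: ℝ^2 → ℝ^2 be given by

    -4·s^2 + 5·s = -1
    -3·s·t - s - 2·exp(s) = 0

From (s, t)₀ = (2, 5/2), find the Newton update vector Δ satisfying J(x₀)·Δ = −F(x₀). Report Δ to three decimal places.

(-0.455, -3.533)

At (2, 5/2): F = (-5.000, -31.77811).
Jacobian J = [[-8·s + 5, 0], [-3·t - 2·exp(s) - 1, -3·s]].
At the point, J = [[-11.000, 0.000], [-23.27811, -6.000]] (det J = 66.000).
Solving J·Δ = −F gives Δ = (-0.455, -3.533).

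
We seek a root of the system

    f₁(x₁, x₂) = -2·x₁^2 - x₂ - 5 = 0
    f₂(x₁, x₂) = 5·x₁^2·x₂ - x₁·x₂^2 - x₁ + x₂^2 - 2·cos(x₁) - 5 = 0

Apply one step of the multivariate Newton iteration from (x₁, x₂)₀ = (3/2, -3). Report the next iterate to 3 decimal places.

(0.507, -3.543)

At (3/2, -3): F = (-6.500, -44.89147).
Jacobian J = [[-4·x₁, -1], [10·x₁·x₂ - x₂^2 + 2·sin(x₁) - 1, 5·x₁^2 - 2·x₁·x₂ + 2·x₂]].
At the point, J = [[-6.000, -1.000], [-53.00501, 14.250]] (det J = -138.50501).
Solving J·Δ = −F gives Δ = (-0.993, -0.543).
Then the next iterate is (x₁, x₂)₁ = (0.507, -3.543).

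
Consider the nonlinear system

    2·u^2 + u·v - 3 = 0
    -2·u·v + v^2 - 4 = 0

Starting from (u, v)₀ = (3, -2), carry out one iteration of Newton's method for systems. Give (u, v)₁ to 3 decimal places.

At (3, -2): F = (9.000, 12.000).
Jacobian J = [[4·u + v, u], [-2·v, -2·u + 2·v]].
At the point, J = [[10.000, 3.000], [4.000, -10.000]] (det J = -112.000).
Solving J·Δ = −F gives Δ = (-1.125, 0.750).
Then the next iterate is (u, v)₁ = (1.875, -1.250).

(1.875, -1.250)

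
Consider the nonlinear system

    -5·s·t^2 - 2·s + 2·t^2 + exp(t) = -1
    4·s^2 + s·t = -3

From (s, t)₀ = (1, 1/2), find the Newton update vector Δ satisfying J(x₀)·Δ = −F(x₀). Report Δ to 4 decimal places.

(-1.2182, 2.8551)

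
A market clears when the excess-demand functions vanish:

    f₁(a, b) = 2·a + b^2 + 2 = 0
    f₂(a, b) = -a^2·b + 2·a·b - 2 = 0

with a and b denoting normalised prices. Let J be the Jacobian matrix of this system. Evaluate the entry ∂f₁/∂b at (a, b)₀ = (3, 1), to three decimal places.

∂f₁/∂b = 2·b.
At (3, 1) this is 2.000.

2.000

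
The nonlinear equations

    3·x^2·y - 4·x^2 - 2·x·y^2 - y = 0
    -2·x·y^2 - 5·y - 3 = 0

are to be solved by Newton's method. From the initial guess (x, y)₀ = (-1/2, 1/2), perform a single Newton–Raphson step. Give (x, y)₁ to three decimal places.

(0.475, -0.934)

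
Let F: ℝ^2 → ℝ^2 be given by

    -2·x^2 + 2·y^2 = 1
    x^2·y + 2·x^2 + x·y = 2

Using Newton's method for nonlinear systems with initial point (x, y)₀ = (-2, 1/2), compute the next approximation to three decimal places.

(-1.114, 1.207)

At (-2, 1/2): F = (-8.500, 7.000).
Jacobian J = [[-4·x, 4·y], [2·x·y + 4·x + y, x^2 + x]].
At the point, J = [[8.000, 2.000], [-9.500, 2.000]] (det J = 35.000).
Solving J·Δ = −F gives Δ = (0.886, 0.707).
Then the next iterate is (x, y)₁ = (-1.114, 1.207).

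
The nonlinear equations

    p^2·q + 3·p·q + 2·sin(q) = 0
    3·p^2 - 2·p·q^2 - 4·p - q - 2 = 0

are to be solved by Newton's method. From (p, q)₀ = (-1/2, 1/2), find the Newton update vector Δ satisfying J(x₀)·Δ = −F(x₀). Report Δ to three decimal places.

(0.067, -0.793)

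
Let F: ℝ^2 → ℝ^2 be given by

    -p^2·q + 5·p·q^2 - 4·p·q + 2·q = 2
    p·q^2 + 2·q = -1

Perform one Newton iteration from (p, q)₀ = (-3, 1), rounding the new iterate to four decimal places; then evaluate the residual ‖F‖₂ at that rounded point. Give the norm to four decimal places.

At (-3, 1): F = (-12.0000, 0.0000).
Jacobian J = [[-2·p·q + 5·q^2 - 4·q, -p^2 + 10·p·q - 4·p + 2], [q^2, 2·p·q + 2]].
At the point, J = [[7.0000, -25.0000], [1.0000, -4.0000]] (det J = -3.0000).
Solving J·Δ = −F gives Δ = (16.0000, 4.0000).
Then the next iterate is (p, q)₁ = (13.0000, 5.0000).
Re-evaluating at (13.0000, 5.0000): F = (528.0000, 336.0000), so ‖F‖₂ = 625.8434.

625.8434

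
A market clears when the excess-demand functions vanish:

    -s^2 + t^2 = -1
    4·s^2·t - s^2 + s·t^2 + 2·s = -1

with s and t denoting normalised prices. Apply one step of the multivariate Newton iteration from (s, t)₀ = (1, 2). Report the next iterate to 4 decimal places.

At (1, 2): F = (4.0000, 14.0000).
Jacobian J = [[-2·s, 2·t], [8·s·t - 2·s + t^2 + 2, 4·s^2 + 2·s·t]].
At the point, J = [[-2.0000, 4.0000], [20.0000, 8.0000]] (det J = -96.0000).
Solving J·Δ = −F gives Δ = (-0.2500, -1.1250).
Then the next iterate is (s, t)₁ = (0.7500, 0.8750).

(0.7500, 0.8750)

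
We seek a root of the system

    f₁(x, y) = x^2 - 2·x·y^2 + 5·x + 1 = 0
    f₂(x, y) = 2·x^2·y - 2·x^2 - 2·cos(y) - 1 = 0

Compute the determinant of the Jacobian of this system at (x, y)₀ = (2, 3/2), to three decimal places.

92.977

J = [[2·x - 2·y^2 + 5, -4·x·y], [4·x·y - 4·x, 2·x^2 + 2·sin(y)]].
At the point, J = [[4.500, -12.000], [4.000, 9.99499]].
det J = 92.977.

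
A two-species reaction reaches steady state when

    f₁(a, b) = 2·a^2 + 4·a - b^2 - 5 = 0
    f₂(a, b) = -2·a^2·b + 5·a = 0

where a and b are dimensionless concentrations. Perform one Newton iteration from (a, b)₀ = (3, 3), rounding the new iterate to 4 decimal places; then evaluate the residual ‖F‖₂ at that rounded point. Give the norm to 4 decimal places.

10.4581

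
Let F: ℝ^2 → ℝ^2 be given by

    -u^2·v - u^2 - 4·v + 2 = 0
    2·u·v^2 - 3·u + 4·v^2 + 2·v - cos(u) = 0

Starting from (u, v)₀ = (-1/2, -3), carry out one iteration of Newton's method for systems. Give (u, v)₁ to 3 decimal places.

At (-1/2, -3): F = (14.500, 21.62242).
Jacobian J = [[-2·u·v - 2·u, -u^2 - 4], [2·v^2 + sin(u) - 3, 4·u·v + 8·v + 2]].
At the point, J = [[-2.000, -4.250], [14.52057, -16.000]] (det J = 93.71244).
Solving J·Δ = −F gives Δ = (1.495, 2.708).
Then the next iterate is (u, v)₁ = (0.995, -0.292).

(0.995, -0.292)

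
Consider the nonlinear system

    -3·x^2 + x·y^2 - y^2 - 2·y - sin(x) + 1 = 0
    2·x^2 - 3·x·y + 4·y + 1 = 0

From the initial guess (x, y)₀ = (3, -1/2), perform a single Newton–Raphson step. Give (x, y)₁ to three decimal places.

At (3, -1/2): F = (-24.64112, 21.500).
Jacobian J = [[-6·x + y^2 - cos(x), 2·x·y - 2·y - 2], [4·x - 3·y, -3·x + 4]].
At the point, J = [[-16.76001, -4.000], [13.500, -5.000]] (det J = 137.80004).
Solving J·Δ = −F gives Δ = (-1.518, 0.201).
Then the next iterate is (x, y)₁ = (1.482, -0.299).

(1.482, -0.299)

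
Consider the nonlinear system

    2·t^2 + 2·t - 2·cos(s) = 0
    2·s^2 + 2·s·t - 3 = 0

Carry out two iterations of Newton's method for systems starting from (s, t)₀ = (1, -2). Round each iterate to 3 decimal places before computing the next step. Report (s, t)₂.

(3.162, 2.343)

At (1, -2): F = (2.91940, -5.000).
Jacobian J = [[2·sin(s), 4·t + 2], [4·s + 2·t, 2·s]].
At the point, J = [[1.68294, -6.000], [0.000, 2.000]] (det J = 3.36588).
Solving J·Δ = −F gives Δ = (7.178, 2.500).
Then the next iterate is (s, t)₁ = (8.178, 0.500).
Round to (8.178, 0.500) and repeat: F = (2.13676, 138.93737), J = [[1.89593, 4.000], [33.712, 16.356]].
Δ = (-5.016, 1.843), so (s, t)₂ = (3.162, 2.343).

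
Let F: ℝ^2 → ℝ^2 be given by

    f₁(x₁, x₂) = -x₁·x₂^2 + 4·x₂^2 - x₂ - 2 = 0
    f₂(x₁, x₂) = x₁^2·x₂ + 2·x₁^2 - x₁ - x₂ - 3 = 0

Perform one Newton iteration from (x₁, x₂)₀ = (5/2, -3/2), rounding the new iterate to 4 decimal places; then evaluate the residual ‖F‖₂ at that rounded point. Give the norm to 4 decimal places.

At (5/2, -3/2): F = (2.8750, -0.8750).
Jacobian J = [[-x₂^2, -2·x₁·x₂ + 8·x₂ - 1], [2·x₁·x₂ + 4·x₁ - 1, x₁^2 - 1]].
At the point, J = [[-2.2500, -5.5000], [1.5000, 5.2500]] (det J = -3.5625).
Solving J·Δ = −F gives Δ = (2.8860, -0.6579).
Then the next iterate is (x₁, x₂)₁ = (5.3860, -2.1579).
Re-evaluating at (5.3860, -2.1579): F = (-6.296054, -10.808620), so ‖F‖₂ = 12.5087.

12.5087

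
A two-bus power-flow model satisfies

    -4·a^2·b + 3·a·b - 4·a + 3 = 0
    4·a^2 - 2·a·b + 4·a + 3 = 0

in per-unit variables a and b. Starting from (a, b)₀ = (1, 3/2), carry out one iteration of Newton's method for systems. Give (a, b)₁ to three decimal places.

(0.594, 3.672)

At (1, 3/2): F = (-2.500, 8.000).
Jacobian J = [[-8·a·b + 3·b - 4, -4·a^2 + 3·a], [8·a - 2·b + 4, -2·a]].
At the point, J = [[-11.500, -1.000], [9.000, -2.000]] (det J = 32.000).
Solving J·Δ = −F gives Δ = (-0.406, 2.172).
Then the next iterate is (a, b)₁ = (0.594, 3.672).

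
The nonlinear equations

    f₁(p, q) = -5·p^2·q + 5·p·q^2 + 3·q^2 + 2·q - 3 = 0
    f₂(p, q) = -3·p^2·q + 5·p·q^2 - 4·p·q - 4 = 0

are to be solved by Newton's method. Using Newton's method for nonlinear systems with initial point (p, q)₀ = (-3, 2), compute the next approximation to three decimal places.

(-1.945, 1.422)

At (-3, 2): F = (-137.000, -94.000).
Jacobian J = [[-10·p·q + 5·q^2, -5·p^2 + 10·p·q + 6·q + 2], [-6·p·q + 5·q^2 - 4·q, -3·p^2 + 10·p·q - 4·p]].
At the point, J = [[80.000, -91.000], [48.000, -75.000]] (det J = -1632.000).
Solving J·Δ = −F gives Δ = (1.055, -0.578).
Then the next iterate is (p, q)₁ = (-1.945, 1.422).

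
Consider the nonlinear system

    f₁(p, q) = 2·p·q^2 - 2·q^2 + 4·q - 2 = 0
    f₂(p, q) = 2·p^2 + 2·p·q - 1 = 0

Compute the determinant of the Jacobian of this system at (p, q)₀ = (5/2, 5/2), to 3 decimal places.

-222.500

J = [[2·q^2, 4·p·q - 4·q + 4], [4·p + 2·q, 2·p]].
At the point, J = [[12.500, 19.000], [15.000, 5.000]].
det J = -222.500.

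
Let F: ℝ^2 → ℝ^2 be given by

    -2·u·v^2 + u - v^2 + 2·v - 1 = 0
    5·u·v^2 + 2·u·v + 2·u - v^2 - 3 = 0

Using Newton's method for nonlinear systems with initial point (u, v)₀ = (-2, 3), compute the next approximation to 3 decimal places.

At (-2, 3): F = (30.000, -118.000).
Jacobian J = [[-2·v^2 + 1, -4·u·v - 2·v + 2], [5·v^2 + 2·v + 2, 10·u·v + 2·u - 2·v]].
At the point, J = [[-17.000, 20.000], [53.000, -70.000]] (det J = 130.000).
Solving J·Δ = −F gives Δ = (-2.000, -3.200).
Then the next iterate is (u, v)₁ = (-4.000, -0.200).

(-4.000, -0.200)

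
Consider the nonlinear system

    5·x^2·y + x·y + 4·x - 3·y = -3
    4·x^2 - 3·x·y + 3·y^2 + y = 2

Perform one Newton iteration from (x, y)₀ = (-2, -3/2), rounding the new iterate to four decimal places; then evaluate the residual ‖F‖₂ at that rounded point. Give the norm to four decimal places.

5.7571

At (-2, -3/2): F = (-27.5000, 10.2500).
Jacobian J = [[10·x·y + y + 4, 5·x^2 + x - 3], [8·x - 3·y, -3·x + 6·y + 1]].
At the point, J = [[32.5000, 15.0000], [-11.5000, -2.0000]] (det J = 107.5000).
Solving J·Δ = −F gives Δ = (0.9186, -0.1570).
Then the next iterate is (x, y)₁ = (-1.0814, -1.6570).
Re-evaluating at (-1.0814, -1.6570): F = (-4.251414, 3.882011), so ‖F‖₂ = 5.7571.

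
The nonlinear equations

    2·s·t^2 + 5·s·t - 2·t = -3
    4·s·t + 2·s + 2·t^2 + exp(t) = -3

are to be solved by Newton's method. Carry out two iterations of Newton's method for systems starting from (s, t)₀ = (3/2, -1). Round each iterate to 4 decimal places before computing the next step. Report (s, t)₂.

(1.8780, -1.4699)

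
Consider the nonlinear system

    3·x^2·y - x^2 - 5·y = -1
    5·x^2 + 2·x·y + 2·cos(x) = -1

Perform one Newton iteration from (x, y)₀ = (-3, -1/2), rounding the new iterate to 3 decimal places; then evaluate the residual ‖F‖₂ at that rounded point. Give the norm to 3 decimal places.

13.641

At (-3, -1/2): F = (-19.000, 47.02002).
Jacobian J = [[6·x·y - 2·x, 3·x^2 - 5], [10·x + 2·y - 2·sin(x), 2·x]].
At the point, J = [[15.000, 22.000], [-30.71776, -6.000]] (det J = 585.79072).
Solving J·Δ = −F gives Δ = (1.571, -0.208).
Then the next iterate is (x, y)₁ = (-1.429, -0.708).
Re-evaluating at (-1.429, -0.708): F = (-1.83934, 13.51631), so ‖F‖₂ = 13.641.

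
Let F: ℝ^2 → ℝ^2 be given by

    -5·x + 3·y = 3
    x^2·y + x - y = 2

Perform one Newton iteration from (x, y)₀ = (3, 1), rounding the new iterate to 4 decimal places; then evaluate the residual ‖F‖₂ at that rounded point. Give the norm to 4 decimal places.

2.7024

At (3, 1): F = (-15.0000, 9.0000).
Jacobian J = [[-5, 3], [2·x·y + 1, x^2 - 1]].
At the point, J = [[-5.0000, 3.0000], [7.0000, 8.0000]] (det J = -61.0000).
Solving J·Δ = −F gives Δ = (-2.4098, 0.9836).
Then the next iterate is (x, y)₁ = (0.5902, 1.9836).
Re-evaluating at (0.5902, 1.9836): F = (-0.0002, -2.702441), so ‖F‖₂ = 2.7024.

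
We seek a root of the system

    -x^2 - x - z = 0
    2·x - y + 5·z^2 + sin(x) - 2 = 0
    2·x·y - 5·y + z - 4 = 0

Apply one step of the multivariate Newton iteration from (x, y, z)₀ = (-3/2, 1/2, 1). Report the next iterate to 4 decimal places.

(-0.6748, -0.2843, 0.9004)

At (-3/2, 1/2, 1): F = (-1.7500, -1.497495, -7.0000).
Jacobian J = [[-2·x - 1, 0, -1], [cos(x) + 2, -1, 10·z], [2·y, 2·x - 5, 1]].
At the point, J = [[2.0000, 0.0000, -1.0000], [2.070737, -1.0000, 10.0000], [1.0000, -8.0000, 1.0000]] (det J = 173.565898).
Solving J·Δ = −F gives Δ = (0.8252, -0.7843, -0.0996).
Then the next iterate is (x, y, z)₁ = (-0.6748, -0.2843, 0.9004).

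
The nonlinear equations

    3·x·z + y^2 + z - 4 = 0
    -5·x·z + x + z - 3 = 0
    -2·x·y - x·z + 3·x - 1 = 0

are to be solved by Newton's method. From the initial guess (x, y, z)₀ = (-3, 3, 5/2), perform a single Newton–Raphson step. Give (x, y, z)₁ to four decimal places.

(-1.6012, 2.2587, 1.3804)

At (-3, 3, 5/2): F = (-15.0000, 34.0000, 15.5000).
Jacobian J = [[3·z, 2·y, 3·x + 1], [-5·z + 1, 0, -5·x + 1], [-2·y - z + 3, -2·x, -x]].
At the point, J = [[7.5000, 6.0000, -8.0000], [-11.5000, 0.0000, 16.0000], [-5.5000, 6.0000, 3.0000]] (det J = -489.0000).
Solving J·Δ = −F gives Δ = (1.3988, -0.7413, -1.1196).
Then the next iterate is (x, y, z)₁ = (-1.6012, 2.2587, 1.3804).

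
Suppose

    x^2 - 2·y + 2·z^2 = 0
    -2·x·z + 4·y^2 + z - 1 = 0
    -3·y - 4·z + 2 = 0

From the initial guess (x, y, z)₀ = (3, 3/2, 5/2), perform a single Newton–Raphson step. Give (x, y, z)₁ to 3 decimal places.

(5.024, 1.436, -0.577)

At (3, 3/2, 5/2): F = (18.500, -4.500, -12.500).
Jacobian J = [[2·x, -2, 4·z], [-2·z, 8·y, -2·x + 1], [0, -3, -4]].
At the point, J = [[6.000, -2.000, 10.000], [-5.000, 12.000, -5.000], [0.000, -3.000, -4.000]] (det J = -188.000).
Solving J·Δ = −F gives Δ = (2.024, -0.064, -3.077).
Then the next iterate is (x, y, z)₁ = (5.024, 1.436, -0.577).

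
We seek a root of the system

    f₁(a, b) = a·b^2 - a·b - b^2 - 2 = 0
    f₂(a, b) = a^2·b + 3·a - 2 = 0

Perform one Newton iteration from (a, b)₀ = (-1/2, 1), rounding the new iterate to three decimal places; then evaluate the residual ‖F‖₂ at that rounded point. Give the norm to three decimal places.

At (-1/2, 1): F = (-3.000, -3.250).
Jacobian J = [[b^2 - b, 2·a·b - a - 2·b], [2·a·b + 3, a^2]].
At the point, J = [[0.000, -2.500], [2.000, 0.250]] (det J = 5.000).
Solving J·Δ = −F gives Δ = (1.775, -1.200).
Then the next iterate is (a, b)₁ = (1.275, -0.200).
Re-evaluating at (1.275, -0.200): F = (-1.734, 1.49987), so ‖F‖₂ = 2.293.

2.293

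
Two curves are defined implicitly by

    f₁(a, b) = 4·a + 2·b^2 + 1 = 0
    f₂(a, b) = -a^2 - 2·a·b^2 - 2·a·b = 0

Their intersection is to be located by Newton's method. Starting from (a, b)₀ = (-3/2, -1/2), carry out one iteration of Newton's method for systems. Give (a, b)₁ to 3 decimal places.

At (-3/2, -1/2): F = (-4.500, -3.000).
Jacobian J = [[4, 4·b], [-2·a - 2·b^2 - 2·b, -4·a·b - 2·a]].
At the point, J = [[4.000, -2.000], [3.500, 0.000]] (det J = 7.000).
Solving J·Δ = −F gives Δ = (0.857, -0.536).
Then the next iterate is (a, b)₁ = (-0.643, -1.036).

(-0.643, -1.036)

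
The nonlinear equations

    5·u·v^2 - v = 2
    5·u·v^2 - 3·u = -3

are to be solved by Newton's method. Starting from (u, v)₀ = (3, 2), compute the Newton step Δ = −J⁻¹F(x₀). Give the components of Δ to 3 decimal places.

At (3, 2): F = (56.000, 54.000).
Jacobian J = [[5·v^2, 10·u·v - 1], [5·v^2 - 3, 10·u·v]].
At the point, J = [[20.000, 59.000], [17.000, 60.000]] (det J = 197.000).
Solving J·Δ = −F gives Δ = (-0.883, -0.650).

(-0.883, -0.650)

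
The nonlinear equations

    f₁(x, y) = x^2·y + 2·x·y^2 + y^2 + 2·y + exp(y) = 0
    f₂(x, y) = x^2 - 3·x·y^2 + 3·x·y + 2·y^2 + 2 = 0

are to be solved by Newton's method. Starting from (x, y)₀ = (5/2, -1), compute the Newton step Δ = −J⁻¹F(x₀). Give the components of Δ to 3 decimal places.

(-0.864, 0.210)

At (5/2, -1): F = (-1.88212, -4.750).
Jacobian J = [[2·x·y + 2·y^2, x^2 + 4·x·y + 2·y + exp(y) + 2], [2·x - 3·y^2 + 3·y, -6·x·y + 3·x + 4·y]].
At the point, J = [[-3.000, -3.38212], [-1.000, 18.500]] (det J = -58.88212).
Solving J·Δ = −F gives Δ = (-0.864, 0.210).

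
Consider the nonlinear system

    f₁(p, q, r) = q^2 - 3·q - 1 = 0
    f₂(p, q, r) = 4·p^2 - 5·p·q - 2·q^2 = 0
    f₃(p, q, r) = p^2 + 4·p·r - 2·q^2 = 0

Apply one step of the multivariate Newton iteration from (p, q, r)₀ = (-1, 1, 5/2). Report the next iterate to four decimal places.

(-0.6923, -2.0000, 3.3654)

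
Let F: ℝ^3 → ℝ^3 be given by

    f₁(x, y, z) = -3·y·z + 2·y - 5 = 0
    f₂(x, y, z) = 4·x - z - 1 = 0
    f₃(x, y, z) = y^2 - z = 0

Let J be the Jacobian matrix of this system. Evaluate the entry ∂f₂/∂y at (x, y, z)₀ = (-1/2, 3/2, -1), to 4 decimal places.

∂f₂/∂y = 0.
At (-1/2, 3/2, -1) this is 0.0000.

0.0000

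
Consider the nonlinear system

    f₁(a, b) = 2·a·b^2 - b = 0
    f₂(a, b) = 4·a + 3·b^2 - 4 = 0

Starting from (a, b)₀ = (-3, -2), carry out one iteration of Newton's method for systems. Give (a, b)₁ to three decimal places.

At (-3, -2): F = (-22.000, -4.000).
Jacobian J = [[2·b^2, 4·a·b - 1], [4, 6·b]].
At the point, J = [[8.000, 23.000], [4.000, -12.000]] (det J = -188.000).
Solving J·Δ = −F gives Δ = (1.894, 0.298).
Then the next iterate is (a, b)₁ = (-1.106, -1.702).

(-1.106, -1.702)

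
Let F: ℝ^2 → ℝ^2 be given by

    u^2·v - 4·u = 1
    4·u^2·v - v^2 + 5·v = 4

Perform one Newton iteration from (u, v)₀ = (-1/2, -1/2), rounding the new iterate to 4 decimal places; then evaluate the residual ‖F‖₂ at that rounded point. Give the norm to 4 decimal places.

1.9307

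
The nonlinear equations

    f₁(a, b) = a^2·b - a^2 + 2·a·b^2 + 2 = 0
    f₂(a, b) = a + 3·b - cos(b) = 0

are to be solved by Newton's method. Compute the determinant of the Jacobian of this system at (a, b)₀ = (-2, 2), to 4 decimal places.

J = [[2·a·b - 2·a + 2·b^2, a^2 + 4·a·b], [1, sin(b) + 3]].
At the point, J = [[4.0000, -12.0000], [1.0000, 3.909297]].
det J = 27.6372.

27.6372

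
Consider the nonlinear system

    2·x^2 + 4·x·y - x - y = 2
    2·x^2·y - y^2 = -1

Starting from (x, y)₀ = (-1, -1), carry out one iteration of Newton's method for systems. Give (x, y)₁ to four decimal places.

At (-1, -1): F = (6.0000, -2.0000).
Jacobian J = [[4·x + 4·y - 1, 4·x - 1], [4·x·y, 2·x^2 - 2·y]].
At the point, J = [[-9.0000, -5.0000], [4.0000, 4.0000]] (det J = -16.0000).
Solving J·Δ = −F gives Δ = (0.8750, -0.3750).
Then the next iterate is (x, y)₁ = (-0.1250, -1.3750).

(-0.1250, -1.3750)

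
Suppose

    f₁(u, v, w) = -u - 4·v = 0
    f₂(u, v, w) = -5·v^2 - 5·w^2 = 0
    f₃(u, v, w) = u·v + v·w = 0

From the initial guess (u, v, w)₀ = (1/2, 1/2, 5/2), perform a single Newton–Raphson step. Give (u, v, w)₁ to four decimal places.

At (1/2, 1/2, 5/2): F = (-2.5000, -32.5000, 1.5000).
Jacobian J = [[-1, -4, 0], [0, -10·v, -10·w], [v, u + w, v]].
At the point, J = [[-1.0000, -4.0000, 0.0000], [0.0000, -5.0000, -25.0000], [0.5000, 3.0000, 0.5000]] (det J = -22.5000).
Solving J·Δ = −F gives Δ = (-4.2778, 0.4444, -1.3889).
Then the next iterate is (u, v, w)₁ = (-3.7778, 0.9444, 1.1111).

(-3.7778, 0.9444, 1.1111)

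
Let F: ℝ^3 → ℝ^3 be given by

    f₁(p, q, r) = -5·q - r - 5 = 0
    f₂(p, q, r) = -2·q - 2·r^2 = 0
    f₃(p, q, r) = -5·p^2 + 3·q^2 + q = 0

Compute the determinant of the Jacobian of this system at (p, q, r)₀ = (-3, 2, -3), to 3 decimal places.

-1860.000

J = [[0, -5, -1], [0, -2, -4·r], [-10·p, 6·q + 1, 0]].
At the point, J = [[0.000, -5.000, -1.000], [0.000, -2.000, 12.000], [30.000, 13.000, 0.000]].
det J = -1860.000.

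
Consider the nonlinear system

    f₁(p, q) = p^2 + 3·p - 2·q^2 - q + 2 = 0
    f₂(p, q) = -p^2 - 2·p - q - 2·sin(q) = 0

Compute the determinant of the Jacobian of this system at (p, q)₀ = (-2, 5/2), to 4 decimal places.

21.3977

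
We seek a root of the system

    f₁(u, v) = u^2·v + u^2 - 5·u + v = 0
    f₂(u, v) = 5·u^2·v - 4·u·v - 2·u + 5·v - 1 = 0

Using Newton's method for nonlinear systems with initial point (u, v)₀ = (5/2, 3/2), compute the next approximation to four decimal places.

(-4.5919, 8.1985)

At (5/2, 3/2): F = (4.6250, 33.3750).
Jacobian J = [[2·u·v + 2·u - 5, u^2 + 1], [10·u·v - 4·v - 2, 5·u^2 - 4·u + 5]].
At the point, J = [[7.5000, 7.2500], [29.5000, 26.2500]] (det J = -17.0000).
Solving J·Δ = −F gives Δ = (-7.0919, 6.6985).
Then the next iterate is (u, v)₁ = (-4.5919, 8.1985).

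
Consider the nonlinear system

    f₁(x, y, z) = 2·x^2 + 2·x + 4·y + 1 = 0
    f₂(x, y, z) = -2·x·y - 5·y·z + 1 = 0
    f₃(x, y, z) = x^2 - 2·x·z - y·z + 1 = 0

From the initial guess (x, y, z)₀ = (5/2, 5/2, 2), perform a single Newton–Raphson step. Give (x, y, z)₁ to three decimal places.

(0.399, 1.679, 0.905)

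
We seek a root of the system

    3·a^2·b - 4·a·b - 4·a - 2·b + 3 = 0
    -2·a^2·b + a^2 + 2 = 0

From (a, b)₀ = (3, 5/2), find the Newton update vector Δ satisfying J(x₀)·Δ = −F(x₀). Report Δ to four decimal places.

At (3, 5/2): F = (23.5000, -34.0000).
Jacobian J = [[6·a·b - 4·b - 4, 3·a^2 - 4·a - 2], [-4·a·b + 2·a, -2·a^2]].
At the point, J = [[31.0000, 13.0000], [-24.0000, -18.0000]] (det J = -246.0000).
Solving J·Δ = −F gives Δ = (0.0772, -1.9919).

(0.0772, -1.9919)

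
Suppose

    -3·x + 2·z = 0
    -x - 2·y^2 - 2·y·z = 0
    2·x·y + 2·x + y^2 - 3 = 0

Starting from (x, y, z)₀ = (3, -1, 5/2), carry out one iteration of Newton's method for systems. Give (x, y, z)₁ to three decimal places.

At (3, -1, 5/2): F = (-4.000, 0.000, -2.000).
Jacobian J = [[-3, 0, 2], [-1, -4·y - 2·z, -2·y], [2·y + 2, 2·x + 2·y, 0]].
At the point, J = [[-3.000, 0.000, 2.000], [-1.000, -1.000, 2.000], [0.000, 4.000, 0.000]] (det J = 16.000).
Solving J·Δ = −F gives Δ = (-1.750, 0.500, -0.625).
Then the next iterate is (x, y, z)₁ = (1.250, -0.500, 1.875).

(1.250, -0.500, 1.875)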